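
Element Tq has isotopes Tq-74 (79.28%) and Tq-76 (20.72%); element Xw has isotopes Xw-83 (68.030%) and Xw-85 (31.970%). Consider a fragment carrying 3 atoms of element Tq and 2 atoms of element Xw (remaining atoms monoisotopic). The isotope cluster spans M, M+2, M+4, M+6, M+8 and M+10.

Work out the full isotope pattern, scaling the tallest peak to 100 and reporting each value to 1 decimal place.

Element Tq pattern (n=3): 0.49830004 : 0.39069539 : 0.10210909 : 0.00889548
Element Xw pattern (n=2): 0.46280809 : 0.43498382 : 0.10220809
Convolve the two distributions (both contribute in 2-u steps):
  M: 0.49830004×0.46280809 = 0.230617
  M+2: 0.49830004×0.43498382 + 0.39069539×0.46280809 = 0.397569
  M+4: 0.49830004×0.10220809 + 0.39069539×0.43498382 + 0.10210909×0.46280809 = 0.268133
  M+6: 0.39069539×0.10220809 + 0.10210909×0.43498382 + 0.00889548×0.46280809 = 0.088465
  M+8: 0.10210909×0.10220809 + 0.00889548×0.43498382 = 0.014306
  M+10: 0.00889548×0.10220809 = 0.000909
Scale to base peak (0.397569) = 100: 58.0 : 100.0 : 67.4 : 22.3 : 3.6 : 0.2

58.0 : 100.0 : 67.4 : 22.3 : 3.6 : 0.2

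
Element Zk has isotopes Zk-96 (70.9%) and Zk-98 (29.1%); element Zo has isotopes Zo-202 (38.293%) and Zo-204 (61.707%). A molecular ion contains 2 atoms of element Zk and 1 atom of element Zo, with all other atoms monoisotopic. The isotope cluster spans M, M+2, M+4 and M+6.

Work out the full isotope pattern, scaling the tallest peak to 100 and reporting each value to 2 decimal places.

Element Zk pattern (n=2): 0.502681 : 0.412638 : 0.084681
Element Zo pattern (n=1): 0.38293 : 0.61707
Convolve the two distributions (both contribute in 2-u steps):
  M: 0.502681×0.38293 = 0.192492
  M+2: 0.502681×0.61707 + 0.412638×0.38293 = 0.468201
  M+4: 0.412638×0.61707 + 0.084681×0.38293 = 0.287053
  M+6: 0.084681×0.61707 = 0.052254
Scale to base peak (0.468201) = 100: 41.11 : 100.00 : 61.31 : 11.16

41.11 : 100.00 : 61.31 : 11.16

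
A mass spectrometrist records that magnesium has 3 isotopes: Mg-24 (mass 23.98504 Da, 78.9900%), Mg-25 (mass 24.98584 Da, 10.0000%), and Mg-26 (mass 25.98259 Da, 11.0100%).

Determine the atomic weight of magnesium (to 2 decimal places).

24.31 Da

Average mass = Σ (abundance × isotope mass) = 0.789900 × 23.98504 + 0.100000 × 24.98584 + 0.110100 × 25.98259
= 18.945783 + 2.498584 + 2.860683 = 24.305050 Da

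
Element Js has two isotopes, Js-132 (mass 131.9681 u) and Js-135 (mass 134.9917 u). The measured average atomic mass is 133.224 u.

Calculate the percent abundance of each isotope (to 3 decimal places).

Js-132: 58.463%, Js-135: 41.537%

Writing the weighted mean with unknown fraction x of Js-132:
131.9681·x + 134.9917·(1 − x) = 133.224
(131.9681 − 134.9917)·x = 133.224 − 134.9917
x = -1.7677 / -3.0236 = 0.58463 → 58.463% Js-132, 41.537% Js-135.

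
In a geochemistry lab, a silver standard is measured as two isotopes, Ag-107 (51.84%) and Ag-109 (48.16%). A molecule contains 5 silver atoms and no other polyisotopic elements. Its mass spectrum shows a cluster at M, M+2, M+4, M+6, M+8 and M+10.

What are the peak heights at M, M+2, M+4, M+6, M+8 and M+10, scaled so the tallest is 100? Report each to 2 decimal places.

Each Ag atom is independently Ag-107 (p = 0.5184) or Ag-109 (q = 0.4816); the cluster is the binomial expansion (p + q)^5.
P(M) = 0.5184^5 = 0.037439
P(M+2) = 5 × 0.5184^4 × 0.4816^1 = 0.173907
P(M+4) = 10 × 0.5184^3 × 0.4816^2 = 0.323123
P(M+6) = 10 × 0.5184^2 × 0.4816^3 = 0.300185
P(M+8) = 5 × 0.5184^1 × 0.4816^4 = 0.139438
P(M+10) = 0.4816^5 = 0.025908
The M+4 peak is largest (0.323123); scaling to 100 gives 11.59 : 53.82 : 100.00 : 92.90 : 43.15 : 8.02.

11.59 : 53.82 : 100.00 : 92.90 : 43.15 : 8.02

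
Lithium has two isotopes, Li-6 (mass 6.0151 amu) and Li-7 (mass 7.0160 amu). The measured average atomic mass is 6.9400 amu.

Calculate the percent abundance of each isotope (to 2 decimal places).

Let x be the fractional abundance of Li-6; then Li-7 has abundance 1 − x.
6.0151·x + 7.0160·(1 − x) = 6.9400
(6.0151 − 7.0160)·x = 6.9400 − 7.0160
x = -0.0760 / -1.0009 = 0.07593 → 7.59% Li-6, 92.41% Li-7.

Li-6: 7.59%, Li-7: 92.41%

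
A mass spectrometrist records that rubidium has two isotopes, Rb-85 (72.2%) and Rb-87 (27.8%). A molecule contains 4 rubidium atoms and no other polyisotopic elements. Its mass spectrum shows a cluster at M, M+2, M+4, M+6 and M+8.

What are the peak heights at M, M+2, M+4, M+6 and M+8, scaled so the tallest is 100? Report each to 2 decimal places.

64.93 : 100.00 : 57.76 : 14.83 : 1.43

Expanding (0.722 + 0.278)^4:
P(M) = 0.722^4 = 0.271737
P(M+2) = 4 × 0.722^3 × 0.278^1 = 0.418520
P(M+4) = 6 × 0.722^2 × 0.278^2 = 0.241721
P(M+6) = 4 × 0.722^1 × 0.278^3 = 0.062049
P(M+8) = 0.278^4 = 0.005973
The M+2 peak is largest (0.418520); scaling to 100 gives 64.93 : 100.00 : 57.76 : 14.83 : 1.43.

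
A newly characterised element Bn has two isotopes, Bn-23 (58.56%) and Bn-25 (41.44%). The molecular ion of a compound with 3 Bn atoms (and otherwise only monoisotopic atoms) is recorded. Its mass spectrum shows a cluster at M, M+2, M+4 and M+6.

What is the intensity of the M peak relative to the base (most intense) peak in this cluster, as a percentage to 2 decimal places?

47.10%

(0.5856 + 0.4144)^3 gives M 0.2008, M+2 0.4263, M+4 0.3017, M+6 0.0712; the largest is M+2.
P(M+2) = C(3,1) × 0.5856^2 × 0.4144^1 = 3 × 0.34292736 × 0.4144 = 0.426327 (base)
P(M) = C(3,0) × 0.5856^3 × 0.4144^0 = 1 × 0.20081826 × 1.0000 = 0.200818
Relative intensity = 0.200818 / 0.426327 × 100 = 47.10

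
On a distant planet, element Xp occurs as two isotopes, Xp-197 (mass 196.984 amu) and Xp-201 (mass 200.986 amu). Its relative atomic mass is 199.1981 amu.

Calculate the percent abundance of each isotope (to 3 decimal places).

Xp-197: 44.675%, Xp-201: 55.325%

Writing the weighted mean with unknown fraction x of Xp-197:
196.984·x + 200.986·(1 − x) = 199.1981
(196.984 − 200.986)·x = 199.1981 − 200.986
x = -1.7879 / -4.002 = 0.44675 → 44.675% Xp-197, 55.325% Xp-201.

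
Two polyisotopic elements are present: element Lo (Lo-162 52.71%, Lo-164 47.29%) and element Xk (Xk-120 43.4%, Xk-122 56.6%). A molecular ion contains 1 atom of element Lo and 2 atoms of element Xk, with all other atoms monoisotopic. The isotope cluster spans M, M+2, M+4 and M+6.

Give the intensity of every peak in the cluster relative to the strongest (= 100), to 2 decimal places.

Element Lo pattern (n=1): 0.5271 : 0.4729
Element Xk pattern (n=2): 0.188356 : 0.491288 : 0.320356
Convolve the two distributions (both contribute in 2-u steps):
  M: 0.5271×0.188356 = 0.099282
  M+2: 0.5271×0.491288 + 0.4729×0.188356 = 0.348031
  M+4: 0.5271×0.320356 + 0.4729×0.491288 = 0.401190
  M+6: 0.4729×0.320356 = 0.151496
Scale to base peak (0.401190) = 100: 24.75 : 86.75 : 100.00 : 37.76

24.75 : 86.75 : 100.00 : 37.76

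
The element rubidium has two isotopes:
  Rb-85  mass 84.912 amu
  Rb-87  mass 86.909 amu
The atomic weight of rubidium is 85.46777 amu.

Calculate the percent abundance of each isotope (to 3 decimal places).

Let x be the fractional abundance of Rb-85; then Rb-87 has abundance 1 − x.
84.912·x + 86.909·(1 − x) = 85.46777
(84.912 − 86.909)·x = 85.46777 − 86.909
x = -1.44123 / -1.997 = 0.72170 → 72.170% Rb-85, 27.830% Rb-87.

Rb-85: 72.170%, Rb-87: 27.830%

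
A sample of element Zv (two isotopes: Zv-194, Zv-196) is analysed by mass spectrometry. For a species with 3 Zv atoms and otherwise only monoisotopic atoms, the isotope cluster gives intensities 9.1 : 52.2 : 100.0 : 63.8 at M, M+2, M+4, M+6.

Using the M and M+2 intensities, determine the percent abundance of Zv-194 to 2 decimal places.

Let p = fractional abundance of Zv-194. I(M+2)/I(M) = [C(3,1)·p^2·(1−p)] / p^3 = 3·(1−p)/p = 52.2/9.1 = 5.7363
(1−p)/p = 5.7363/3 = 1.9121  ⇒  p = 1/(1 + 1.9121) = 0.3434
Zv-194: 34.34%, Zv-196: 65.66%.

34.34%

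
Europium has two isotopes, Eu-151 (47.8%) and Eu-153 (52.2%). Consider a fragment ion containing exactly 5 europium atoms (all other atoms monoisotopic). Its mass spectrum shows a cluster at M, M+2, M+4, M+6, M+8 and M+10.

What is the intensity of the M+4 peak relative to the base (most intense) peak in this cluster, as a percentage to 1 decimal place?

Term probabilities: M 0.0250, M+2 0.1363, M+4 0.2976, M+6 0.3250, M+8 0.1775, M+10 0.0388. Base peak = M+6.
P(M+6) = C(5,3) × 0.478^2 × 0.522^3 = 10 × 0.228484 × 0.14223665 = 0.324988 (base)
P(M+4) = C(5,2) × 0.478^3 × 0.522^2 = 10 × 0.10921535 × 0.272484 = 0.297594
Relative intensity = 0.297594 / 0.324988 × 100 = 91.6

91.6%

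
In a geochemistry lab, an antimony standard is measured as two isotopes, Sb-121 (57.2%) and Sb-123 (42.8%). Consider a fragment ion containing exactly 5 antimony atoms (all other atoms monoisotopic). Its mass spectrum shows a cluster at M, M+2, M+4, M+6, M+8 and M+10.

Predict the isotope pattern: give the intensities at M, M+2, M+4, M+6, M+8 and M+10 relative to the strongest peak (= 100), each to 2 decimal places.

17.86 : 66.82 : 100.00 : 74.83 : 27.99 : 4.19

Expanding (0.572 + 0.428)^5:
P(M) = 0.572^5 = 0.061232
P(M+2) = 5 × 0.572^4 × 0.428^1 = 0.229086
P(M+4) = 10 × 0.572^3 × 0.428^2 = 0.342827
P(M+6) = 10 × 0.572^2 × 0.428^3 = 0.256521
P(M+8) = 5 × 0.572^1 × 0.428^4 = 0.095971
P(M+10) = 0.428^5 = 0.014362
The M+4 peak is largest (0.342827); scaling to 100 gives 17.86 : 66.82 : 100.00 : 74.83 : 27.99 : 4.19.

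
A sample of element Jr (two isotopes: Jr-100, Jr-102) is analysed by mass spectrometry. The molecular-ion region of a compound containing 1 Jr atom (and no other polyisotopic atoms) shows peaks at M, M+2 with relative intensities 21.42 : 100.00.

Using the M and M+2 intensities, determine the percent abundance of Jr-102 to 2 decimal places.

82.36%

Write p for the Jr-100 fraction. I(M+2)/I(M) = [C(1,1)·p^0·(1−p)] / p^1 = 1·(1−p)/p = 100.00/21.42 = 4.6685
(1−p)/p = 4.6685/1 = 4.6685  ⇒  p = 1/(1 + 4.6685) = 0.1764
Jr-100: 17.64%, Jr-102: 82.36%.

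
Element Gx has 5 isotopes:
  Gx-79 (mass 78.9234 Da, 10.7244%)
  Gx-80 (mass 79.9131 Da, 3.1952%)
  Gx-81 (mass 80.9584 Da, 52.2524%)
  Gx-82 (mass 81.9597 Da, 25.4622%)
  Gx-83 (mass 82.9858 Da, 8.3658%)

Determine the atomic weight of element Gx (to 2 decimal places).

81.13 Da

Ar = Σ fᵢ·mᵢ = 0.107244 × 78.9234 + 0.031952 × 79.9131 + 0.522524 × 80.9584 + 0.254622 × 81.9597 + 0.083658 × 82.9858
= 8.46406 + 2.55338 + 42.30271 + 20.86874 + 6.94243 = 81.13132 Da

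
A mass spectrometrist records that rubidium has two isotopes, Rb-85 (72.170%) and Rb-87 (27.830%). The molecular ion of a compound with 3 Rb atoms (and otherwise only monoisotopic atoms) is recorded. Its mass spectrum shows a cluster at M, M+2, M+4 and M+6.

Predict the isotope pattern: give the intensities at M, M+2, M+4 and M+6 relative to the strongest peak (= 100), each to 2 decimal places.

Each Rb atom is independently Rb-85 (p = 0.72170) or Rb-87 (q = 0.27830); the cluster is the binomial expansion (p + q)^3.
P(M) = 0.72170^3 = 0.375898
P(M+2) = 3 × 0.72170^2 × 0.27830^1 = 0.434858
P(M+4) = 3 × 0.72170^1 × 0.27830^2 = 0.167689
P(M+6) = 0.27830^3 = 0.021555
The M+2 peak is largest (0.434858); scaling to 100 gives 86.44 : 100.00 : 38.56 : 4.96.

86.44 : 100.00 : 38.56 : 4.96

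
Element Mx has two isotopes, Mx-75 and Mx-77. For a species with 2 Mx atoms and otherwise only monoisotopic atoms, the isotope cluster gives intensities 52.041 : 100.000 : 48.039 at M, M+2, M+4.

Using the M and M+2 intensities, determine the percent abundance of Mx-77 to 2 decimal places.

Write p for the Mx-75 fraction. I(M+2)/I(M) = [C(2,1)·p^1·(1−p)] / p^2 = 2·(1−p)/p = 100.000/52.041 = 1.9216
(1−p)/p = 1.9216/2 = 0.9608  ⇒  p = 1/(1 + 0.9608) = 0.5100
Mx-75: 51.00%, Mx-77: 49.00%.

49.00%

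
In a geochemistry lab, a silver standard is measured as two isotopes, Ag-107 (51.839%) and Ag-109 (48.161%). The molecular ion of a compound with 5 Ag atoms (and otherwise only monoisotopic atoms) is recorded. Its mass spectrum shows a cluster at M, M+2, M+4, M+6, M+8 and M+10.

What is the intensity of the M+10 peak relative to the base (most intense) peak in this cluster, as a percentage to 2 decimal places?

8.02%

(0.51839 + 0.48161)^5 gives M 0.0374, M+2 0.1739, M+4 0.3231, M+6 0.3002, M+8 0.1394, M+10 0.0259; the largest is M+4.
P(M+4) = C(5,2) × 0.51839^3 × 0.48161^2 = 10 × 0.13930601 × 0.23194819 = 0.323118 (base)
P(M+10) = C(5,5) × 0.51839^0 × 0.48161^5 = 1 × 1.0000 × 0.0259106 = 0.025911
Relative intensity = 0.025911 / 0.323118 × 100 = 8.02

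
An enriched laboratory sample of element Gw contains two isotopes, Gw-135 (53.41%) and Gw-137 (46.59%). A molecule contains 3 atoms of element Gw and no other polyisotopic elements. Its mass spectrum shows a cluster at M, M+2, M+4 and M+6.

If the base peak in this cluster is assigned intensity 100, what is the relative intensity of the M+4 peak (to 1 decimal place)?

87.2

Term probabilities: M 0.1524, M+2 0.3987, M+4 0.3478, M+6 0.1011. Base peak = M+2.
P(M+2) = C(3,1) × 0.5341^2 × 0.4659^1 = 3 × 0.28526281 × 0.4659 = 0.398712 (base)
P(M+4) = C(3,2) × 0.5341^1 × 0.4659^2 = 3 × 0.5341 × 0.21706281 = 0.347800
Relative intensity = 0.347800 / 0.398712 × 100 = 87.2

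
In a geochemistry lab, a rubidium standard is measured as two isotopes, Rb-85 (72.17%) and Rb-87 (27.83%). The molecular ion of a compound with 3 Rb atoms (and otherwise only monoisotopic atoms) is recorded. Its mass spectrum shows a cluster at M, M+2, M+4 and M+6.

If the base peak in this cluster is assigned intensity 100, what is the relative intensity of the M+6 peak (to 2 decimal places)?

Binomial terms of (0.7217 + 0.2783)^3: M 0.3759, M+2 0.4349, M+4 0.1677, M+6 0.0216 → M+2 is the base peak.
P(M+2) = C(3,1) × 0.7217^2 × 0.2783^1 = 3 × 0.52085089 × 0.2783 = 0.434858 (base)
P(M+6) = C(3,3) × 0.7217^0 × 0.2783^3 = 1 × 1.0000 × 0.02155458 = 0.021555
Relative intensity = 0.021555 / 0.434858 × 100 = 4.96

4.96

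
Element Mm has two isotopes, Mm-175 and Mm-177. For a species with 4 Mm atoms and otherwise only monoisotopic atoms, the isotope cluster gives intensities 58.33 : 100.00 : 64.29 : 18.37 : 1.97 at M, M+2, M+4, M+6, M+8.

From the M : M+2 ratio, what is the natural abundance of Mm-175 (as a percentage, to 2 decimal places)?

Let p = fractional abundance of Mm-175. I(M+2)/I(M) = [C(4,1)·p^3·(1−p)] / p^4 = 4·(1−p)/p = 100.00/58.33 = 1.7144
(1−p)/p = 1.7144/4 = 0.4286  ⇒  p = 1/(1 + 0.4286) = 0.7000
Mm-175: 70.00%, Mm-177: 30.00%.

70.00%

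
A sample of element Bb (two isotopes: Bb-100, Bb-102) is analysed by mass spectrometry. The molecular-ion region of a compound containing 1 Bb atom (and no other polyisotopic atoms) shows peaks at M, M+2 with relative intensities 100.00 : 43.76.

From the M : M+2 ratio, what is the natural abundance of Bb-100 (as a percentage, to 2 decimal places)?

If p is the fraction of Bb that is Bb-100, then I(M+2)/I(M) = [C(1,1)·p^0·(1−p)] / p^1 = 1·(1−p)/p = 43.76/100.00 = 0.4376
(1−p)/p = 0.4376/1 = 0.4376  ⇒  p = 1/(1 + 0.4376) = 0.6956
Bb-100: 69.56%, Bb-102: 30.44%.

69.56%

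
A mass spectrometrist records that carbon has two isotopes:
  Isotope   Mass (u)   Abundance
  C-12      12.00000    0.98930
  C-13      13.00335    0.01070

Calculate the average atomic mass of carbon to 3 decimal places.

Average mass = Σ (abundance × isotope mass) = 0.98930 × 12.00000 + 0.01070 × 13.00335
= 11.871600 + 0.139136 = 12.010736 u

12.011 u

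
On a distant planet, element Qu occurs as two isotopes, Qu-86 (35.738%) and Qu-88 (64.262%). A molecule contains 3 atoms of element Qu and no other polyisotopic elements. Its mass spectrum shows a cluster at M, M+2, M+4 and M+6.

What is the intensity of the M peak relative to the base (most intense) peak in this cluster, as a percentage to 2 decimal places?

(0.35738 + 0.64262)^3 gives M 0.0456, M+2 0.2462, M+4 0.4428, M+6 0.2654; the largest is M+4.
P(M+4) = C(3,2) × 0.35738^1 × 0.64262^2 = 3 × 0.35738 × 0.41296046 = 0.442751 (base)
P(M) = C(3,0) × 0.35738^3 × 0.64262^0 = 1 × 0.04564474 × 1.0000 = 0.045645
Relative intensity = 0.045645 / 0.442751 × 100 = 10.31

10.31%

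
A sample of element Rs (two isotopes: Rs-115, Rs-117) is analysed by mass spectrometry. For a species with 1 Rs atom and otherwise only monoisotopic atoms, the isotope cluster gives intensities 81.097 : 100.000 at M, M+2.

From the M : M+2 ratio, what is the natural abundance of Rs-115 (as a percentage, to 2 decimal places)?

Write p for the Rs-115 fraction. I(M+2)/I(M) = [C(1,1)·p^0·(1−p)] / p^1 = 1·(1−p)/p = 100.000/81.097 = 1.2331
(1−p)/p = 1.2331/1 = 1.2331  ⇒  p = 1/(1 + 1.2331) = 0.4478
Rs-115: 44.78%, Rs-117: 55.22%.

44.78%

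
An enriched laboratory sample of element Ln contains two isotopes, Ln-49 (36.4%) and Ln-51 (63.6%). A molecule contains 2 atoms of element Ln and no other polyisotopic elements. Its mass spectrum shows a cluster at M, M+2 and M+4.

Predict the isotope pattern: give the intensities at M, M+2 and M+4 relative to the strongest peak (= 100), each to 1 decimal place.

28.6 : 100.0 : 87.4

Each Ln atom is independently Ln-49 (p = 0.364) or Ln-51 (q = 0.636); the cluster is the binomial expansion (p + q)^2.
P(M) = 0.364^2 = 0.132496
P(M+2) = 2 × 0.364^1 × 0.636^1 = 0.463008
P(M+4) = 0.636^2 = 0.404496
The M+2 peak is largest (0.463008); scaling to 100 gives 28.6 : 100.0 : 87.4.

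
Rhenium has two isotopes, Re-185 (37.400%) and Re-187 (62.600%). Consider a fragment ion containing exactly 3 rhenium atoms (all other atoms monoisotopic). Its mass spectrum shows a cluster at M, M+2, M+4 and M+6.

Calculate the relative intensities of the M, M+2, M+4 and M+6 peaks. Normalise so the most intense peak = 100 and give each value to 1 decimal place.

11.9 : 59.7 : 100.0 : 55.8

The 3 Re atoms are independent, so intensities follow the terms of (0.37400 + 0.62600)^3.
P(M) = 0.37400^3 = 0.052314
P(M+2) = 3 × 0.37400^2 × 0.62600^1 = 0.262687
P(M+4) = 3 × 0.37400^1 × 0.62600^2 = 0.439685
P(M+6) = 0.62600^3 = 0.245314
The M+4 peak is largest (0.439685); scaling to 100 gives 11.9 : 59.7 : 100.0 : 55.8.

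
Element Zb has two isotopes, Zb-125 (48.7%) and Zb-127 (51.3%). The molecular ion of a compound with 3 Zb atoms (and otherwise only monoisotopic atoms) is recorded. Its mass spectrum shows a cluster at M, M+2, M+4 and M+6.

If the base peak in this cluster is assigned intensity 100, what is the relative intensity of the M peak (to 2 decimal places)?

Binomial terms of (0.487 + 0.513)^3: M 0.1155, M+2 0.3650, M+4 0.3845, M+6 0.1350 → M+4 is the base peak.
P(M+4) = C(3,2) × 0.487^1 × 0.513^2 = 3 × 0.4870 × 0.263169 = 0.384490 (base)
P(M) = C(3,0) × 0.487^3 × 0.513^0 = 1 × 0.1155013 × 1.0000 = 0.115501
Relative intensity = 0.115501 / 0.384490 × 100 = 30.04

30.04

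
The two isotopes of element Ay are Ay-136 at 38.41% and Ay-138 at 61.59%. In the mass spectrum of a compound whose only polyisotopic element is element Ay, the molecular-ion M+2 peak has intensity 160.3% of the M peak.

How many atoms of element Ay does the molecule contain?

1

The M+2/M ratio from n Ay atoms is n · q/p = n · 0.6159/0.3841.
n = 1.603 × 0.3841/0.6159 = 1.00 ≈ 1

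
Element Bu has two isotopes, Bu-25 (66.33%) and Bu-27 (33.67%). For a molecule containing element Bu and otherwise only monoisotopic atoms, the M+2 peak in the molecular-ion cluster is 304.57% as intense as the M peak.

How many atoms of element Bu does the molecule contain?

The M+2/M ratio from n Bu atoms is n · q/p = n · 0.3367/0.6633.
n = 3.0457 × 0.6633/0.3367 = 6.00 ≈ 6

6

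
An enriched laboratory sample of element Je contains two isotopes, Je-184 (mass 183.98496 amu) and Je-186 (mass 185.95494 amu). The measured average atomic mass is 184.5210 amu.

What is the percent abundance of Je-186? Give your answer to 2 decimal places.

27.21%

Let x be the fractional abundance of Je-184; then Je-186 has abundance 1 − x.
183.98496·x + 185.95494·(1 − x) = 184.5210
(183.98496 − 185.95494)·x = 184.5210 − 185.95494
x = -1.43394 / -1.96998 = 0.72790 → 72.79% Je-184, 27.21% Je-186.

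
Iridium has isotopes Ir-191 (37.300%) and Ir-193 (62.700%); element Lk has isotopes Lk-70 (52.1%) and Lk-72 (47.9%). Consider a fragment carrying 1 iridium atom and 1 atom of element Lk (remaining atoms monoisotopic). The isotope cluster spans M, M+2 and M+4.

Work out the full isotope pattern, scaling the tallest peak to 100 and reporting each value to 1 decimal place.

38.5 : 100.0 : 59.4

Iridium pattern (n=1): 0.3730 : 0.6270
Element Lk pattern (n=1): 0.5210 : 0.4790
Convolve the two distributions (both contribute in 2-u steps):
  M: 0.3730×0.5210 = 0.194333
  M+2: 0.3730×0.4790 + 0.6270×0.5210 = 0.505334
  M+4: 0.6270×0.4790 = 0.300333
Scale to base peak (0.505334) = 100: 38.5 : 100.0 : 59.4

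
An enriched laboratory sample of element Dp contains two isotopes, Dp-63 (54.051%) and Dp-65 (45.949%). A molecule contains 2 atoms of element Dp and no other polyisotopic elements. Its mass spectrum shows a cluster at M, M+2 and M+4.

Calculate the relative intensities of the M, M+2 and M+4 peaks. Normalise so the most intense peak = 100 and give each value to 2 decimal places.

58.82 : 100.00 : 42.51

Each Dp atom is independently Dp-63 (p = 0.54051) or Dp-65 (q = 0.45949); the cluster is the binomial expansion (p + q)^2.
P(M) = 0.54051^2 = 0.292151
P(M+2) = 2 × 0.54051^1 × 0.45949^1 = 0.496718
P(M+4) = 0.45949^2 = 0.211131
The M+2 peak is largest (0.496718); scaling to 100 gives 58.82 : 100.00 : 42.51.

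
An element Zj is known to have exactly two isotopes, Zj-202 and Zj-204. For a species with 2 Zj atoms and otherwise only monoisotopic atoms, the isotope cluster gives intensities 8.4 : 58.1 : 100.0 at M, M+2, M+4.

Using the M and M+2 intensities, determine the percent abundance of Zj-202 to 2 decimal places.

Let p = fractional abundance of Zj-202. I(M+2)/I(M) = [C(2,1)·p^1·(1−p)] / p^2 = 2·(1−p)/p = 58.1/8.4 = 6.9167
(1−p)/p = 6.9167/2 = 3.4583  ⇒  p = 1/(1 + 3.4583) = 0.2243
Zj-202: 22.43%, Zj-204: 77.57%.

22.43%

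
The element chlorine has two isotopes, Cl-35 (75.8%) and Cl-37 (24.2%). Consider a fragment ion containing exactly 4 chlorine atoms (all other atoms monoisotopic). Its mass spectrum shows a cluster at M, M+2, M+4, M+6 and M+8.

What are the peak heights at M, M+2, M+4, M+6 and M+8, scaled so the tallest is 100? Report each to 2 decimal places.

78.31 : 100.00 : 47.89 : 10.19 : 0.81

Each Cl atom is independently Cl-35 (p = 0.758) or Cl-37 (q = 0.242); the cluster is the binomial expansion (p + q)^4.
P(M) = 0.758^4 = 0.330124
P(M+2) = 4 × 0.758^3 × 0.242^1 = 0.421583
P(M+4) = 6 × 0.758^2 × 0.242^2 = 0.201893
P(M+6) = 4 × 0.758^1 × 0.242^3 = 0.042971
P(M+8) = 0.242^4 = 0.003430
The M+2 peak is largest (0.421583); scaling to 100 gives 78.31 : 100.00 : 47.89 : 10.19 : 0.81.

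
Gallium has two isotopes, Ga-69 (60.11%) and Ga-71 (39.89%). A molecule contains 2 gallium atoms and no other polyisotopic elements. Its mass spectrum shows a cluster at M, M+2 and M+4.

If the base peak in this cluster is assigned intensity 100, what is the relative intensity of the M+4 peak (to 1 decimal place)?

Binomial terms of (0.6011 + 0.3989)^2: M 0.3613, M+2 0.4796, M+4 0.1591 → M+2 is the base peak.
P(M+2) = C(2,1) × 0.6011^1 × 0.3989^1 = 2 × 0.6011 × 0.3989 = 0.479558 (base)
P(M+4) = C(2,2) × 0.6011^0 × 0.3989^2 = 1 × 1.0000 × 0.15912121 = 0.159121
Relative intensity = 0.159121 / 0.479558 × 100 = 33.2

33.2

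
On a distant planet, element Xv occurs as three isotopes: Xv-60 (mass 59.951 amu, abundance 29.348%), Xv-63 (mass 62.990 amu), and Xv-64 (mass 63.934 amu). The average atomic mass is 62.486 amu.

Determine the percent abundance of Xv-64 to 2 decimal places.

41.09%

Let x and y be the fractions of Xv-63 and Xv-64. Then x + y = 1 − 0.29348 = 0.70652 and 62.990x + 63.934y = 62.486 − 0.29348×59.951 = 44.89158052.
Substituting: 62.990x + 63.934(0.70652 − x) = 44.89158052
(62.990 − 63.934)x = -0.27906916  ⇒  x = 0.29562, y = 0.41090
Xv-63: 29.56%, Xv-64: 41.09%.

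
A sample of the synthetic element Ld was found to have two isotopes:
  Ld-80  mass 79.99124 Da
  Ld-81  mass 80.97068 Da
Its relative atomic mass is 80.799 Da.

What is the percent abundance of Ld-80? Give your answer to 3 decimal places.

17.528%

With x = fraction of Ld-80 (so Ld-81 is 1 − x):
79.99124·x + 80.97068·(1 − x) = 80.799
(79.99124 − 80.97068)·x = 80.799 − 80.97068
x = -0.17168 / -0.97944 = 0.17528 → 17.528% Ld-80, 82.472% Ld-81.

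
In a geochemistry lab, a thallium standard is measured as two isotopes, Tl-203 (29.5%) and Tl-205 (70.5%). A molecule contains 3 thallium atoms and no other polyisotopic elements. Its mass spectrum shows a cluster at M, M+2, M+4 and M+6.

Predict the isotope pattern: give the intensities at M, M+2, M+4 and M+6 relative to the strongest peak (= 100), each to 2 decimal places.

The 3 Tl atoms are independent, so intensities follow the terms of (0.295 + 0.705)^3.
P(M) = 0.295^3 = 0.025672
P(M+2) = 3 × 0.295^2 × 0.705^1 = 0.184058
P(M+4) = 3 × 0.295^1 × 0.705^2 = 0.439867
P(M+6) = 0.705^3 = 0.350403
The M+4 peak is largest (0.439867); scaling to 100 gives 5.84 : 41.84 : 100.00 : 79.66.

5.84 : 41.84 : 100.00 : 79.66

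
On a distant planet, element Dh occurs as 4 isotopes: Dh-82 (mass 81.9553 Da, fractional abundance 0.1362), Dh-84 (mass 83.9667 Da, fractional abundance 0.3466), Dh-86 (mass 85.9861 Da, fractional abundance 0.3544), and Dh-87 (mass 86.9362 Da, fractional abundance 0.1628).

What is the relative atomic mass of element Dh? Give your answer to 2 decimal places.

Weight each isotope mass by its fractional abundance: 0.1362 × 81.9553 + 0.3466 × 83.9667 + 0.3544 × 85.9861 + 0.1628 × 86.9362
= 11.16231 + 29.10286 + 30.47347 + 14.15321 = 84.89185 Da

84.89 Da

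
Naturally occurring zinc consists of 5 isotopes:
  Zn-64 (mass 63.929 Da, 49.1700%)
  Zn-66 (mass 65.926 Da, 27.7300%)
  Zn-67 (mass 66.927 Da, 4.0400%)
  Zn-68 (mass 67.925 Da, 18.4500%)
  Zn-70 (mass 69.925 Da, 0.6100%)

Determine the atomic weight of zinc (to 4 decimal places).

65.3777 Da

Average mass = Σ (abundance × isotope mass) = 0.491700 × 63.929 + 0.277300 × 65.926 + 0.040400 × 66.927 + 0.184500 × 67.925 + 0.006100 × 69.925
= 31.43389 + 18.28128 + 2.70385 + 12.53216 + 0.42654 = 65.37772 Da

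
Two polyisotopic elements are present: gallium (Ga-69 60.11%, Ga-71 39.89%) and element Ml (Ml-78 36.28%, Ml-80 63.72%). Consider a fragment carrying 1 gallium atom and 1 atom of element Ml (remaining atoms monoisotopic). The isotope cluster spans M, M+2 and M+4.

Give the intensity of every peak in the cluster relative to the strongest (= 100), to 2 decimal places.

Gallium pattern (n=1): 0.6011 : 0.3989
Element Ml pattern (n=1): 0.3628 : 0.6372
Convolve the two distributions (both contribute in 2-u steps):
  M: 0.6011×0.3628 = 0.218079
  M+2: 0.6011×0.6372 + 0.3989×0.3628 = 0.527742
  M+4: 0.3989×0.6372 = 0.254179
Scale to base peak (0.527742) = 100: 41.32 : 100.00 : 48.16

41.32 : 100.00 : 48.16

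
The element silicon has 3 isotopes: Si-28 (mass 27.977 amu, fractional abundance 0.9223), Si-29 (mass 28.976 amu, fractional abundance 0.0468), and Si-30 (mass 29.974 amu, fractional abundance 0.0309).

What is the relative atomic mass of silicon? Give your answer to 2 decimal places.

28.09 amu

The abundance-weighted mean is 0.9223 × 27.977 + 0.0468 × 28.976 + 0.0309 × 29.974
= 25.8032 + 1.3561 + 0.9262 = 28.0855 amu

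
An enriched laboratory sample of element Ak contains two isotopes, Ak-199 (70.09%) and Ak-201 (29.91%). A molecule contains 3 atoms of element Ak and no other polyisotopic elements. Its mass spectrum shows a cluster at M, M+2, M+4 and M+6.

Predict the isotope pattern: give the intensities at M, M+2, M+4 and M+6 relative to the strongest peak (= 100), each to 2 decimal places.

Each Ak atom is independently Ak-199 (p = 0.7009) or Ak-201 (q = 0.2991); the cluster is the binomial expansion (p + q)^3.
P(M) = 0.7009^3 = 0.344325
P(M+2) = 3 × 0.7009^2 × 0.2991^1 = 0.440808
P(M+4) = 3 × 0.7009^1 × 0.2991^2 = 0.188109
P(M+6) = 0.2991^3 = 0.026758
The M+2 peak is largest (0.440808); scaling to 100 gives 78.11 : 100.00 : 42.67 : 6.07.

78.11 : 100.00 : 42.67 : 6.07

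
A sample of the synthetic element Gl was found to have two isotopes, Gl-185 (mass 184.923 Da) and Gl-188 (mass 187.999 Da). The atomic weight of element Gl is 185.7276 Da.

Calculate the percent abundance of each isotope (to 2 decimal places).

Writing the weighted mean with unknown fraction x of Gl-185:
184.923·x + 187.999·(1 − x) = 185.7276
(184.923 − 187.999)·x = 185.7276 − 187.999
x = -2.2714 / -3.076 = 0.73843 → 73.84% Gl-185, 26.16% Gl-188.

Gl-185: 73.84%, Gl-188: 26.16%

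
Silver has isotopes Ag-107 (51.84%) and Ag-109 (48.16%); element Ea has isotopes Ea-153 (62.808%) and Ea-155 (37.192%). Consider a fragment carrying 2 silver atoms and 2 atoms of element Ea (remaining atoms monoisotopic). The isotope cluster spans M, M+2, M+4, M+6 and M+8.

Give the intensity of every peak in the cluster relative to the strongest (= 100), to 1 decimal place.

Silver pattern (n=2): 0.26873856 : 0.49932288 : 0.23193856
Element Ea pattern (n=2): 0.39448449 : 0.46719103 : 0.13832449
Convolve the two distributions (both contribute in 2-u steps):
  M: 0.26873856×0.39448449 = 0.106013
  M+2: 0.26873856×0.46719103 + 0.49932288×0.39448449 = 0.322527
  M+4: 0.26873856×0.13832449 + 0.49932288×0.46719103 + 0.23193856×0.39448449 = 0.361948
  M+6: 0.49932288×0.13832449 + 0.23193856×0.46719103 = 0.177428
  M+8: 0.23193856×0.13832449 = 0.032083
Scale to base peak (0.361948) = 100: 29.3 : 89.1 : 100.0 : 49.0 : 8.9

29.3 : 89.1 : 100.0 : 49.0 : 8.9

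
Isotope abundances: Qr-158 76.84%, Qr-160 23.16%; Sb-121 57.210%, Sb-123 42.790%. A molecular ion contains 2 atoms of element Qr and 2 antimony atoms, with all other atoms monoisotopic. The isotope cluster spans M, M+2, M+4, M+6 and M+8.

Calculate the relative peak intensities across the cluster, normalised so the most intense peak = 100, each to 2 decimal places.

47.65 : 100.00 : 73.95 : 22.54 : 2.42

Element Qr pattern (n=2): 0.59043856 : 0.35592288 : 0.05363856
Antimony pattern (n=2): 0.32729841 : 0.48960318 : 0.18309841
Convolve the two distributions (both contribute in 2-u steps):
  M: 0.59043856×0.32729841 = 0.193250
  M+2: 0.59043856×0.48960318 + 0.35592288×0.32729841 = 0.405574
  M+4: 0.59043856×0.18309841 + 0.35592288×0.48960318 + 0.05363856×0.32729841 = 0.299925
  M+6: 0.35592288×0.18309841 + 0.05363856×0.48960318 = 0.091431
  M+8: 0.05363856×0.18309841 = 0.009821
Scale to base peak (0.405574) = 100: 47.65 : 100.00 : 73.95 : 22.54 : 2.42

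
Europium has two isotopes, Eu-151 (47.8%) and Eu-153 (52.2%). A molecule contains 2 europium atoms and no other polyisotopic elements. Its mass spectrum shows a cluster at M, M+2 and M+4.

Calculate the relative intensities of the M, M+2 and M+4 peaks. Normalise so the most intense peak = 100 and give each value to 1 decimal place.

Expanding (0.478 + 0.522)^2:
P(M) = 0.478^2 = 0.228484
P(M+2) = 2 × 0.478^1 × 0.522^1 = 0.499032
P(M+4) = 0.522^2 = 0.272484
The M+2 peak is largest (0.499032); scaling to 100 gives 45.8 : 100.0 : 54.6.

45.8 : 100.0 : 54.6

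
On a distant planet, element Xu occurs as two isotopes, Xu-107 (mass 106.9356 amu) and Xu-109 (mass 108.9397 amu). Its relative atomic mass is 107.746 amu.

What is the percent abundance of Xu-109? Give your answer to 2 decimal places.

Let x be the fractional abundance of Xu-107; then Xu-109 has abundance 1 − x.
106.9356·x + 108.9397·(1 − x) = 107.746
(106.9356 − 108.9397)·x = 107.746 − 108.9397
x = -1.1937 / -2.0041 = 0.59563 → 59.56% Xu-107, 40.44% Xu-109.

40.44%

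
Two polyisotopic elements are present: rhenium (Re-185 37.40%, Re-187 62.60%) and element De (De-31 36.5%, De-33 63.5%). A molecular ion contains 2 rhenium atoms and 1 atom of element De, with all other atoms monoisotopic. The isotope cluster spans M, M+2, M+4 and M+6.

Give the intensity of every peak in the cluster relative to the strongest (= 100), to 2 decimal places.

Rhenium pattern (n=2): 0.139876 : 0.468248 : 0.391876
Element De pattern (n=1): 0.3650 : 0.6350
Convolve the two distributions (both contribute in 2-u steps):
  M: 0.139876×0.3650 = 0.051055
  M+2: 0.139876×0.6350 + 0.468248×0.3650 = 0.259732
  M+4: 0.468248×0.6350 + 0.391876×0.3650 = 0.440372
  M+6: 0.391876×0.6350 = 0.248841
Scale to base peak (0.440372) = 100: 11.59 : 58.98 : 100.00 : 56.51

11.59 : 58.98 : 100.00 : 56.51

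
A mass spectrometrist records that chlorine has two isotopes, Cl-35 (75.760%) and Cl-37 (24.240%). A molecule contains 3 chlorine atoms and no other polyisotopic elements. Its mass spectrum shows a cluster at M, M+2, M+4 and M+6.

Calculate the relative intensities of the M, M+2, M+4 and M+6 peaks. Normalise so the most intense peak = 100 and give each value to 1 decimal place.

The 3 Cl atoms are independent, so intensities follow the terms of (0.75760 + 0.24240)^3.
P(M) = 0.75760^3 = 0.434830
P(M+2) = 3 × 0.75760^2 × 0.24240^1 = 0.417382
P(M+4) = 3 × 0.75760^1 × 0.24240^2 = 0.133545
P(M+6) = 0.24240^3 = 0.014243
The M peak is largest (0.434830); scaling to 100 gives 100.0 : 96.0 : 30.7 : 3.3.

100.0 : 96.0 : 30.7 : 3.3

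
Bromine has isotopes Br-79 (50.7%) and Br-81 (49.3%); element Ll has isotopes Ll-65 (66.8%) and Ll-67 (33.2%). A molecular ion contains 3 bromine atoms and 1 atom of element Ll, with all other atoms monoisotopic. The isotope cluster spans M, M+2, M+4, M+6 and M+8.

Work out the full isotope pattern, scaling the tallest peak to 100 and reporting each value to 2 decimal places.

Bromine pattern (n=3): 0.13032384 : 0.38017547 : 0.36967753 : 0.11982316
Element Ll pattern (n=1): 0.6680 : 0.3320
Convolve the two distributions (both contribute in 2-u steps):
  M: 0.13032384×0.6680 = 0.087056
  M+2: 0.13032384×0.3320 + 0.38017547×0.6680 = 0.297225
  M+4: 0.38017547×0.3320 + 0.36967753×0.6680 = 0.373163
  M+6: 0.36967753×0.3320 + 0.11982316×0.6680 = 0.202775
  M+8: 0.11982316×0.3320 = 0.039781
Scale to base peak (0.373163) = 100: 23.33 : 79.65 : 100.00 : 54.34 : 10.66

23.33 : 79.65 : 100.00 : 54.34 : 10.66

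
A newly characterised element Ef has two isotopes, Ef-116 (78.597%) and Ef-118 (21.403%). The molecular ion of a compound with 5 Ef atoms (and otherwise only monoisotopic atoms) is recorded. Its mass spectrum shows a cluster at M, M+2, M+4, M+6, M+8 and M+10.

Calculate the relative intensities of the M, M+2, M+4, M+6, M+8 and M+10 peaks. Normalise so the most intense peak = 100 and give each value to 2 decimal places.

The 5 Ef atoms are independent, so intensities follow the terms of (0.78597 + 0.21403)^5.
P(M) = 0.78597^5 = 0.299937
P(M+2) = 5 × 0.78597^4 × 0.21403^1 = 0.408384
P(M+4) = 10 × 0.78597^3 × 0.21403^2 = 0.222417
P(M+6) = 10 × 0.78597^2 × 0.21403^3 = 0.060567
P(M+8) = 5 × 0.78597^1 × 0.21403^4 = 0.008247
P(M+10) = 0.21403^5 = 0.000449
The M+2 peak is largest (0.408384); scaling to 100 gives 73.44 : 100.00 : 54.46 : 14.83 : 2.02 : 0.11.

73.44 : 100.00 : 54.46 : 14.83 : 2.02 : 0.11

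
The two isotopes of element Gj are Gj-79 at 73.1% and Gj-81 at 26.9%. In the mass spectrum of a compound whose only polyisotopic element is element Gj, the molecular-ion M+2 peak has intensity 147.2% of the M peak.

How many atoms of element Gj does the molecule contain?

With n Gj atoms, P(M+2)/P(M) = C(n,1)·p^(n−1)q / p^n = n·q/p = n · 0.269/0.731.
n = 1.472 × 0.731/0.269 = 4.00 ≈ 4

4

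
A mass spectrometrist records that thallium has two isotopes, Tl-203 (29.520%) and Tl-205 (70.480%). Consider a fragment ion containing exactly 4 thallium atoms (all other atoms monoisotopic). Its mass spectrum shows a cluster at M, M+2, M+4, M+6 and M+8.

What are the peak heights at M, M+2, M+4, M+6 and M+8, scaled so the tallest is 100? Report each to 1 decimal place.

Expanding (0.29520 + 0.70480)^4:
P(M) = 0.29520^4 = 0.007594
P(M+2) = 4 × 0.29520^3 × 0.70480^1 = 0.072523
P(M+4) = 6 × 0.29520^2 × 0.70480^2 = 0.259726
P(M+6) = 4 × 0.29520^1 × 0.70480^3 = 0.413403
P(M+8) = 0.70480^4 = 0.246754
The M+6 peak is largest (0.413403); scaling to 100 gives 1.8 : 17.5 : 62.8 : 100.0 : 59.7.

1.8 : 17.5 : 62.8 : 100.0 : 59.7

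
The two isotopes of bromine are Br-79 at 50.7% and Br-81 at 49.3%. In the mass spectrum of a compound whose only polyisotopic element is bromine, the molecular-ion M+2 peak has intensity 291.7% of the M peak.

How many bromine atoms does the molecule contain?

3

For n independent Br atoms, I(M+2)/I(M) = n · (abundance Br-81) / (abundance Br-79) = n · 0.493/0.507.
n = 2.917 × 0.507/0.493 = 3.00 ≈ 3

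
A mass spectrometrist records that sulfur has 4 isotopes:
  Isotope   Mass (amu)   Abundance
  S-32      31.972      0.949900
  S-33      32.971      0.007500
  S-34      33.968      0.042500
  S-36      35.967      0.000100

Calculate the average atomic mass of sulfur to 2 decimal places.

32.06 amu

The abundance-weighted mean is 0.949900 × 31.972 + 0.007500 × 32.971 + 0.042500 × 33.968 + 0.000100 × 35.967
= 30.3702 + 0.2473 + 1.4436 + 0.0036 = 32.0647 amu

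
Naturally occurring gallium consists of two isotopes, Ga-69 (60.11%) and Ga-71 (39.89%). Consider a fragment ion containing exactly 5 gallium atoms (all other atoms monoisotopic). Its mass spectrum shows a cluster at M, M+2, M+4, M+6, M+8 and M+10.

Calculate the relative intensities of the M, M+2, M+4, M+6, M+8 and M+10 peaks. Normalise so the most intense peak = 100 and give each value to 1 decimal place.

22.7 : 75.3 : 100.0 : 66.4 : 22.0 : 2.9

Expanding (0.6011 + 0.3989)^5:
P(M) = 0.6011^5 = 0.078475
P(M+2) = 5 × 0.6011^4 × 0.3989^1 = 0.260388
P(M+4) = 10 × 0.6011^3 × 0.3989^2 = 0.345596
P(M+6) = 10 × 0.6011^2 × 0.3989^3 = 0.229343
P(M+8) = 5 × 0.6011^1 × 0.3989^4 = 0.076098
P(M+10) = 0.3989^5 = 0.010100
The M+4 peak is largest (0.345596); scaling to 100 gives 22.7 : 75.3 : 100.0 : 66.4 : 22.0 : 2.9.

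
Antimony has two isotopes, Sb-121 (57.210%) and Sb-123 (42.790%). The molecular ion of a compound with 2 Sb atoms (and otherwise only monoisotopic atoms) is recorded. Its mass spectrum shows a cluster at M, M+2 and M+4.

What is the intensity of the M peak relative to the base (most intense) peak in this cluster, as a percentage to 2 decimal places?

66.85%

(0.57210 + 0.42790)^2 gives M 0.3273, M+2 0.4896, M+4 0.1831; the largest is M+2.
P(M+2) = C(2,1) × 0.57210^1 × 0.42790^1 = 2 × 0.5721 × 0.4279 = 0.489603 (base)
P(M) = C(2,0) × 0.57210^2 × 0.42790^0 = 1 × 0.32729841 × 1.0000 = 0.327298
Relative intensity = 0.327298 / 0.489603 × 100 = 66.85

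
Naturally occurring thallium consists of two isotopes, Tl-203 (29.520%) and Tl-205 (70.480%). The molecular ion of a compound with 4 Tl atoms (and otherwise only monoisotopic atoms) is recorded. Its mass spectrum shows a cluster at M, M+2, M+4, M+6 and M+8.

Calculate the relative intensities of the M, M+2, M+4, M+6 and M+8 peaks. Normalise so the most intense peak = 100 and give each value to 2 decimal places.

1.84 : 17.54 : 62.83 : 100.00 : 59.69

Each Tl atom is independently Tl-203 (p = 0.29520) or Tl-205 (q = 0.70480); the cluster is the binomial expansion (p + q)^4.
P(M) = 0.29520^4 = 0.007594
P(M+2) = 4 × 0.29520^3 × 0.70480^1 = 0.072523
P(M+4) = 6 × 0.29520^2 × 0.70480^2 = 0.259726
P(M+6) = 4 × 0.29520^1 × 0.70480^3 = 0.413403
P(M+8) = 0.70480^4 = 0.246754
The M+6 peak is largest (0.413403); scaling to 100 gives 1.84 : 17.54 : 62.83 : 100.00 : 59.69.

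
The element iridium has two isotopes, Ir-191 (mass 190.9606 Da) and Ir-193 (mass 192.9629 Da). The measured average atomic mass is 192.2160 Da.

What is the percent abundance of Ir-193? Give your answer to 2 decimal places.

62.70%

Writing the weighted mean with unknown fraction x of Ir-191:
190.9606·x + 192.9629·(1 − x) = 192.2160
(190.9606 − 192.9629)·x = 192.2160 − 192.9629
x = -0.7469 / -2.0023 = 0.37302 → 37.30% Ir-191, 62.70% Ir-193.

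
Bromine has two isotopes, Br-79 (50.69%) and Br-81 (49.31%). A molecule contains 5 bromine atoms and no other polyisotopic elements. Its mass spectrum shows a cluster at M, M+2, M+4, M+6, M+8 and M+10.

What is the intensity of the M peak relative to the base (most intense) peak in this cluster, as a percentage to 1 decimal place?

10.6%

(0.5069 + 0.4931)^5 gives M 0.0335, M+2 0.1628, M+4 0.3167, M+6 0.3081, M+8 0.1498, M+10 0.0292; the largest is M+4.
P(M+4) = C(5,2) × 0.5069^3 × 0.4931^2 = 10 × 0.13024674 × 0.24314761 = 0.316692 (base)
P(M) = C(5,0) × 0.5069^5 × 0.4931^0 = 1 × 0.03346659 × 1.0000 = 0.033467
Relative intensity = 0.033467 / 0.316692 × 100 = 10.6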